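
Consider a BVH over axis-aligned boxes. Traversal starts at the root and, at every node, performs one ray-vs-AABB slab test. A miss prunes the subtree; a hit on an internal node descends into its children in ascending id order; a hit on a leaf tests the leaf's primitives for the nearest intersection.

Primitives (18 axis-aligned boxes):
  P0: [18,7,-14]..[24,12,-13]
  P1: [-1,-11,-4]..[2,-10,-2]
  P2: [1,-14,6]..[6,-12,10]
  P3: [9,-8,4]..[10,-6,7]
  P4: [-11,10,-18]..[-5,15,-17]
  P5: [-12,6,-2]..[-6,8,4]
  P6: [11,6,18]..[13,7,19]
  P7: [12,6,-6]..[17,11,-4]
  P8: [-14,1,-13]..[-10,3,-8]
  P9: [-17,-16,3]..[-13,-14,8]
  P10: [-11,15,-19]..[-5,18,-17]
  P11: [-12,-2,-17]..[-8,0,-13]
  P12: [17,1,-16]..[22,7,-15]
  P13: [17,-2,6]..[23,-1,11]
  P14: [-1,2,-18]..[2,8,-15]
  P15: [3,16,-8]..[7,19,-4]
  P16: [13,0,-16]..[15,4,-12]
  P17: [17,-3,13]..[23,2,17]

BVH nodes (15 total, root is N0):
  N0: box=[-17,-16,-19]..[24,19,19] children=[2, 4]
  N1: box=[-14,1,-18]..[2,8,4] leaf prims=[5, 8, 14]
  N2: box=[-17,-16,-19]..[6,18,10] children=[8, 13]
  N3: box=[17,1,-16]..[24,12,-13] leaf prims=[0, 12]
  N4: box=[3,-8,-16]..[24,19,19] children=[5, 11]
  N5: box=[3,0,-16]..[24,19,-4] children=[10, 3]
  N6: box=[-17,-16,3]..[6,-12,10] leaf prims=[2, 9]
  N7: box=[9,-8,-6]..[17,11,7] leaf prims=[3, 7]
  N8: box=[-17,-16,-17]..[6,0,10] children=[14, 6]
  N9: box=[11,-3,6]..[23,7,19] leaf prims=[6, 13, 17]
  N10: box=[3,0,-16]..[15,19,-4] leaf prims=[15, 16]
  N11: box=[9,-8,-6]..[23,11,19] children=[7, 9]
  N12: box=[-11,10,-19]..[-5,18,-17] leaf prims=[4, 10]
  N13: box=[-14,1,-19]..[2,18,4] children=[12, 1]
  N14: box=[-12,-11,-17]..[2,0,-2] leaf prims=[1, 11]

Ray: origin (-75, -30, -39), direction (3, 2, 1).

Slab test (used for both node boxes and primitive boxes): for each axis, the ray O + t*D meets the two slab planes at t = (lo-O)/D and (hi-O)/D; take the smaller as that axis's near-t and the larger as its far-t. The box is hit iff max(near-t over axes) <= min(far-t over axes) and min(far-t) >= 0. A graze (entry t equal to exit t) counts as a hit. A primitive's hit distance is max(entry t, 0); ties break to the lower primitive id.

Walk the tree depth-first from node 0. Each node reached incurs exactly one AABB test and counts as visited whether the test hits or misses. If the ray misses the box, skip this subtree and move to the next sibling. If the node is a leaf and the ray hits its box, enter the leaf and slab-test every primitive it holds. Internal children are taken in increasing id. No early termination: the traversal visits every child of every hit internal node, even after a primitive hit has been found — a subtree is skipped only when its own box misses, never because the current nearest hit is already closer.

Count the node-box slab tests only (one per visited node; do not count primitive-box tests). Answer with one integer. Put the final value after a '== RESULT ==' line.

Traverse from the root:
N0 x:[58/3,33] y:[7,49/2] z:[20,58] -> hit [20,49/2], descend [2, 4]
  N2 x:[58/3,27] y:[7,24] z:[20,49] -> hit [20,24], descend [8, 13]
    N8 x:[58/3,27] y:[7,15] z:[22,49] -> miss, prune
    N13 x:[61/3,77/3] y:[31/2,24] z:[20,43] -> hit [61/3,24], descend [1, 12]
      N1 x:[61/3,77/3] y:[31/2,19] z:[21,43] -> miss, prune
      N12 x:[64/3,70/3] y:[20,24] z:[20,22] -> hit [64/3,22] leaf, test {P4@t=64/3, P10(miss)}
  N4 x:[26,33] y:[11,49/2] z:[23,58] -> miss, prune

Visited [0, 2, 8, 13, 1, 12, 4]. Tests: 7 box, 1 leaf. Nearest: P4.

== RESULT ==
7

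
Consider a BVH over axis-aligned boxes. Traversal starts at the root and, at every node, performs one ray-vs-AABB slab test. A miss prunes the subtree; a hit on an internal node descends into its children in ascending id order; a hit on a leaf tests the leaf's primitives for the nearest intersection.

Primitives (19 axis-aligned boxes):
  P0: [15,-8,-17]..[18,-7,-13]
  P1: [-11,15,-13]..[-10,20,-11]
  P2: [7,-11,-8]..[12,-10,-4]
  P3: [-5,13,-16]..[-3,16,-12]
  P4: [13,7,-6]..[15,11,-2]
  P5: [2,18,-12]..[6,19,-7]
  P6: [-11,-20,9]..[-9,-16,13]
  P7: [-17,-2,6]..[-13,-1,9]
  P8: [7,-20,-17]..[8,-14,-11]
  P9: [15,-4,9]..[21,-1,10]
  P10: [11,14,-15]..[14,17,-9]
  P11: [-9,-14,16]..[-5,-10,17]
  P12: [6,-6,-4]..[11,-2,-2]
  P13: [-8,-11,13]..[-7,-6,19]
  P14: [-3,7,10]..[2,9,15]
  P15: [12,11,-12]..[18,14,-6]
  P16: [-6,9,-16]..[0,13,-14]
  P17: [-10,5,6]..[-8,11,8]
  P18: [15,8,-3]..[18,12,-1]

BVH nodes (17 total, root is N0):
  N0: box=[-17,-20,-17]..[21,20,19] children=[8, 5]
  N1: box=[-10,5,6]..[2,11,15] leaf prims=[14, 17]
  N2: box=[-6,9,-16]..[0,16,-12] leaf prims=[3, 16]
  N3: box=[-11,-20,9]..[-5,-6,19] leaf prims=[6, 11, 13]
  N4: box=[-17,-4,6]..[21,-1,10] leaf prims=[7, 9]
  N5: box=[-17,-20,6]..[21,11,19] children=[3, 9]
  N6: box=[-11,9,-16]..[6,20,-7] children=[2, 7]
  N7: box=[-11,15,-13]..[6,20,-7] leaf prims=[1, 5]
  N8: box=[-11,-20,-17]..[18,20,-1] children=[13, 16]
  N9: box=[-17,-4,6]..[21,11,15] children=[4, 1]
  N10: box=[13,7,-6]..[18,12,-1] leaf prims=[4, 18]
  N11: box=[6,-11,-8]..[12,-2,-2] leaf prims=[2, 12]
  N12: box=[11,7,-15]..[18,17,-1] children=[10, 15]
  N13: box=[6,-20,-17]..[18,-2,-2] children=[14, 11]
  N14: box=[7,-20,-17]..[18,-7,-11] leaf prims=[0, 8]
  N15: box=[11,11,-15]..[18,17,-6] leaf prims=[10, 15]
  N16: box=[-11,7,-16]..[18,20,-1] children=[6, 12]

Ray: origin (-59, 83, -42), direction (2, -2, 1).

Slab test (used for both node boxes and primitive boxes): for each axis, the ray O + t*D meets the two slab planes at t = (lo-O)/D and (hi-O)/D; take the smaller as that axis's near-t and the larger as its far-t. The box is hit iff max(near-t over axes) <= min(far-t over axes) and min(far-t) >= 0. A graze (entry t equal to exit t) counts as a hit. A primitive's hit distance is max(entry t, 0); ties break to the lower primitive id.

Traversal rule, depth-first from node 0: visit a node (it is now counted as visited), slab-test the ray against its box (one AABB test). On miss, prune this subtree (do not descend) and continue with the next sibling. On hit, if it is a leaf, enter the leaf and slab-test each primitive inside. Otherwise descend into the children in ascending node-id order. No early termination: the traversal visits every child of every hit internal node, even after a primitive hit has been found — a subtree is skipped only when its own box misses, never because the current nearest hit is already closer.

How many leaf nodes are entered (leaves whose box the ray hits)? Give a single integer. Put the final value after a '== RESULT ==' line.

Traverse from the root:
N0 x:[21,40] y:[63/2,103/2] z:[25,61] -> hit [63/2,40], descend [5, 8]
  N5 x:[21,40] y:[36,103/2] z:[48,61] -> miss, prune
  N8 x:[24,77/2] y:[63/2,103/2] z:[25,41] -> hit [63/2,77/2], descend [13, 16]
    N13 x:[65/2,77/2] y:[85/2,103/2] z:[25,40] -> miss, prune
    N16 x:[24,77/2] y:[63/2,38] z:[26,41] -> hit [63/2,38], descend [6, 12]
      N6 x:[24,65/2] y:[63/2,37] z:[26,35] -> hit [63/2,65/2], descend [2, 7]
        N2 x:[53/2,59/2] y:[67/2,37] z:[26,30] -> miss, prune
        N7 x:[24,65/2] y:[63/2,34] z:[29,35] -> hit [63/2,65/2] leaf, test {P1(miss), P5@t=32}
      N12 x:[35,77/2] y:[33,38] z:[27,41] -> hit [35,38], descend [10, 15]
        N10 x:[36,77/2] y:[71/2,38] z:[36,41] -> hit [36,38] leaf, test {P4@t=36, P18(miss)}
        N15 x:[35,77/2] y:[33,36] z:[27,36] -> hit [35,36] leaf, test {P10(miss), P15@t=71/2}

11 AABB tests over nodes [0, 5, 8, 13, 16, 6, 2, 7, 12, 10, 15]; 3 leaves entered; closest P5.

== RESULT ==
3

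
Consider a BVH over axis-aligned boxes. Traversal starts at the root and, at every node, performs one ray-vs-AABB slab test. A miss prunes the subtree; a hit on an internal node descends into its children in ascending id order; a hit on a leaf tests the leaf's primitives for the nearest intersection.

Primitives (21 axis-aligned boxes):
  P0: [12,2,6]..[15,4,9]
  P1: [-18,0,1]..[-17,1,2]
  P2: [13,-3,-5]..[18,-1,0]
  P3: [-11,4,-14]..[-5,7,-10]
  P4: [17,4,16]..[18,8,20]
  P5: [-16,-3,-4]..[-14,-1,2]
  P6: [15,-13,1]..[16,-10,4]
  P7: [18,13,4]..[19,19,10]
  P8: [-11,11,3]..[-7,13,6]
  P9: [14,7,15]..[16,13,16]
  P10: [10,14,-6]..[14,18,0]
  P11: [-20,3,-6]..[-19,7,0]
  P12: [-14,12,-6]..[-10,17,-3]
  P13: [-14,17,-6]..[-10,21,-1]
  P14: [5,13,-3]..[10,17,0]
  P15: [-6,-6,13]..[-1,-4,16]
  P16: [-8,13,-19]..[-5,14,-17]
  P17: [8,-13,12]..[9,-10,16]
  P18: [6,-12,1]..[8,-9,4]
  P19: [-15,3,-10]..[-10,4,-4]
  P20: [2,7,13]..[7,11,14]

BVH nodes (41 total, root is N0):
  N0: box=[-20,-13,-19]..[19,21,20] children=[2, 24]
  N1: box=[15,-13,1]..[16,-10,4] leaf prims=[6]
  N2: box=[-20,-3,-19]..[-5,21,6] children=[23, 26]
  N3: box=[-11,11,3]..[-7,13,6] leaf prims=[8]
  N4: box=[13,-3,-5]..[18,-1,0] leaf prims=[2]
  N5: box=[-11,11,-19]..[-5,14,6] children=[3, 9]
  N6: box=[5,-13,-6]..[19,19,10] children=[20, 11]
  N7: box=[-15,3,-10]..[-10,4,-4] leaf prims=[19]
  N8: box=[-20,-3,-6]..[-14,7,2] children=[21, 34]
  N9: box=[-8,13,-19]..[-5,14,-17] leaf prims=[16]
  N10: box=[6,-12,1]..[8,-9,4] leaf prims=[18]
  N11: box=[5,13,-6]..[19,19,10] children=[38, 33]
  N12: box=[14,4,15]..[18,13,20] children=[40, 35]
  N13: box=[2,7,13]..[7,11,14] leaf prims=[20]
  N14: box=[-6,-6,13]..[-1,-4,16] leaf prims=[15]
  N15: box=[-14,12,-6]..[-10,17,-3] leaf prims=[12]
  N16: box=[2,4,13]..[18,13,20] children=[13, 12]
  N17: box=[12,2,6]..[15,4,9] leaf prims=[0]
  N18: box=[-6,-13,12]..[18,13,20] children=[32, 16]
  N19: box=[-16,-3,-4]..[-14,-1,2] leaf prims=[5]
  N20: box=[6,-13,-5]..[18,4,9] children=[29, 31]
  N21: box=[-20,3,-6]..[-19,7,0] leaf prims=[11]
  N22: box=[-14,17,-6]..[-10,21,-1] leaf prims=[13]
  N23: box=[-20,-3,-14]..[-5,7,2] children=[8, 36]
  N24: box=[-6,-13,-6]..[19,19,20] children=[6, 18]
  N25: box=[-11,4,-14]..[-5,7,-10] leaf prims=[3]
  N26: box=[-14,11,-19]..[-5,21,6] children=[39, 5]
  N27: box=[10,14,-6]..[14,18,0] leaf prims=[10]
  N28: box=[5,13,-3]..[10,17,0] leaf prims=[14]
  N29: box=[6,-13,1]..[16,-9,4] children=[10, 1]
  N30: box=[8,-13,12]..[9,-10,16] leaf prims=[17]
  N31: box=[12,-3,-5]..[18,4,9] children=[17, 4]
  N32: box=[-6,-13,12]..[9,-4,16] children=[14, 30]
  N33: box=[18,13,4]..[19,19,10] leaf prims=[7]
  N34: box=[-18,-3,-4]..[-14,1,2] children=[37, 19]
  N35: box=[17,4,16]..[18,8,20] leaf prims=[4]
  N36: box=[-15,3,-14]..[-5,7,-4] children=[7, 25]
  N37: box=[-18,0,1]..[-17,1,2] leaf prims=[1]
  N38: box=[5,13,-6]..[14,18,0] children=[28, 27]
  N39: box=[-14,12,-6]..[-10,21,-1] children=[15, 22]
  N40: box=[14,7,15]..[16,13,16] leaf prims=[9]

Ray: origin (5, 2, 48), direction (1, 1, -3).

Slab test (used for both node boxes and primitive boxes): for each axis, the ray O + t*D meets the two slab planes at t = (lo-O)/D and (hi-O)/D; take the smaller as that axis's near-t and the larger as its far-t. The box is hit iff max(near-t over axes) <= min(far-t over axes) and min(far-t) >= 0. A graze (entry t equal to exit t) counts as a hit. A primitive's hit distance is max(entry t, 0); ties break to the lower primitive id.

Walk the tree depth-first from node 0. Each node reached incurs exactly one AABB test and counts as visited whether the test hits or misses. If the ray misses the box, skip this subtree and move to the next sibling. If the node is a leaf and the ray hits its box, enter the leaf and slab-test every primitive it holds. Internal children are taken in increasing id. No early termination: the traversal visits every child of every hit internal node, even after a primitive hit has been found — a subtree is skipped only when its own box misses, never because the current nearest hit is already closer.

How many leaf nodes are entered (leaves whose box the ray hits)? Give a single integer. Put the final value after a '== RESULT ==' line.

Walk:
N0 x:[-25,14] y:[-15,19] z:[28/3,67/3] -> hit [28/3,14], descend [2, 24]
  N2 x:[-25,-10] y:[-5,19] z:[14,67/3] -> miss, prune
  N24 x:[-11,14] y:[-15,17] z:[28/3,18] -> hit [28/3,14], descend [6, 18]
    N6 x:[0,14] y:[-15,17] z:[38/3,18] -> hit [38/3,14], descend [11, 20]
      N11 x:[0,14] y:[11,17] z:[38/3,18] -> hit [38/3,14], descend [33, 38]
        N33 x:[13,14] y:[11,17] z:[38/3,44/3] -> hit [13,14] leaf, test {P7@t=13}
        N38 x:[0,9] y:[11,16] z:[16,18] -> miss, prune
      N20 x:[1,13] y:[-15,2] z:[13,53/3] -> miss, prune
    N18 x:[-11,13] y:[-15,11] z:[28/3,12] -> hit [28/3,11], descend [16, 32]
      N16 x:[-3,13] y:[2,11] z:[28/3,35/3] -> hit [28/3,11], descend [12, 13]
        N12 x:[9,13] y:[2,11] z:[28/3,11] -> hit [28/3,11], descend [35, 40]
          N35 x:[12,13] y:[2,6] z:[28/3,32/3] -> miss, prune
          N40 x:[9,11] y:[5,11] z:[32/3,11] -> hit [32/3,11] leaf, test {P9@t=32/3}
        N13 x:[-3,2] y:[5,9] z:[34/3,35/3] -> miss, prune
      N32 x:[-11,4] y:[-15,-6] z:[32/3,12] -> miss, prune

Summary -> nodes [0, 2, 24, 6, 11, 33, 38, 20, 18, 16, 12, 35, 40, 13, 32]; box-tests=15; leaf-entries=2; first=P9

== RESULT ==
2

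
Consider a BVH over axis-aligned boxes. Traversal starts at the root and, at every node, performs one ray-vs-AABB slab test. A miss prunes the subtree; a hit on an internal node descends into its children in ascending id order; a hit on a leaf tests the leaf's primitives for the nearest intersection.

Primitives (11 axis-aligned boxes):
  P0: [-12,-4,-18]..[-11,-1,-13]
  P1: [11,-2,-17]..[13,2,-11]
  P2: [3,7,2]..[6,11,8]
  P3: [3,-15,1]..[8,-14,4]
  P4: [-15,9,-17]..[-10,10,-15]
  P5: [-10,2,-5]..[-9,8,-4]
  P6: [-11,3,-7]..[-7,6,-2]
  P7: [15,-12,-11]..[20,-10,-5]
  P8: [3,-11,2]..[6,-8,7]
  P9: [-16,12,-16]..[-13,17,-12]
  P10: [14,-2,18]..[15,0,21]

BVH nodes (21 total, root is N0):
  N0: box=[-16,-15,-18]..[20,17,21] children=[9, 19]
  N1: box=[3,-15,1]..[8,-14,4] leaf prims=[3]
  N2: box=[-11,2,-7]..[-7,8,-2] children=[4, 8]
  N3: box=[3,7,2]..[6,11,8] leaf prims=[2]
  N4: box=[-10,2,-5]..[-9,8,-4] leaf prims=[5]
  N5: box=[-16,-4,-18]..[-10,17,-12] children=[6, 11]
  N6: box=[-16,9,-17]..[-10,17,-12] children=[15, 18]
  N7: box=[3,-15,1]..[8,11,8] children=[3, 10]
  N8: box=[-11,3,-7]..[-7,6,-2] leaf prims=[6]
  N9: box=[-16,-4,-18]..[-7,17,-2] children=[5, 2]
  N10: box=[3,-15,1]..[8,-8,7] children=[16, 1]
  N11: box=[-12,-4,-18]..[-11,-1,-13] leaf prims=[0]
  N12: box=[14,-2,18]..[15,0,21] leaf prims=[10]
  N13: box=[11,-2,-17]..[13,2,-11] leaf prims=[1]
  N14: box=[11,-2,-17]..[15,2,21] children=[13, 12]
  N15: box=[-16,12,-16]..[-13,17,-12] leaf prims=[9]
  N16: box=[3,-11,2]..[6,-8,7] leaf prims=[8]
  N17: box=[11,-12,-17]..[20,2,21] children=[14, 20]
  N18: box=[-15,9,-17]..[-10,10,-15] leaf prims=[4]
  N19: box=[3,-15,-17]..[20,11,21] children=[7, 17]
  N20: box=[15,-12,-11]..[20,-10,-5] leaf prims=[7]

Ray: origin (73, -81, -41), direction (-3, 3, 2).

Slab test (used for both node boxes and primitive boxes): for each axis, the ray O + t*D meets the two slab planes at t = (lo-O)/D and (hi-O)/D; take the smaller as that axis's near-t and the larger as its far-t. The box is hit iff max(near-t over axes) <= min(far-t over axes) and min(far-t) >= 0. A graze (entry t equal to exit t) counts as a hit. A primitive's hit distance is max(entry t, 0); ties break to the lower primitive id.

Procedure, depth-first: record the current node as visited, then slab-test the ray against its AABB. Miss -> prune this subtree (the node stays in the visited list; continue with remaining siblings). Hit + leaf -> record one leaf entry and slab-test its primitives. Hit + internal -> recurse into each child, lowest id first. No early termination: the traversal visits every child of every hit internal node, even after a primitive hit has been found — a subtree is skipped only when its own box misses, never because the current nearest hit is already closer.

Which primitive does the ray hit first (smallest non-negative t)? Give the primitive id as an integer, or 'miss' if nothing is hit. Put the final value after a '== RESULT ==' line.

Trace the traversal:
N0 x:[53/3,89/3] y:[22,98/3] z:[23/2,31] -> hit [22,89/3], descend [9, 19]
  N9 x:[80/3,89/3] y:[77/3,98/3] z:[23/2,39/2] -> miss, prune
  N19 x:[53/3,70/3] y:[22,92/3] z:[12,31] -> hit [22,70/3], descend [7, 17]
    N7 x:[65/3,70/3] y:[22,92/3] z:[21,49/2] -> hit [22,70/3], descend [3, 10]
      N3 x:[67/3,70/3] y:[88/3,92/3] z:[43/2,49/2] -> miss, prune
      N10 x:[65/3,70/3] y:[22,73/3] z:[21,24] -> hit [22,70/3], descend [1, 16]
        N1 x:[65/3,70/3] y:[22,67/3] z:[21,45/2] -> hit [22,67/3] leaf, test {P3@t=22}
        N16 x:[67/3,70/3] y:[70/3,73/3] z:[43/2,24] -> hit [70/3,70/3] leaf, test {P8@t=70/3}
    N17 x:[53/3,62/3] y:[23,83/3] z:[12,31] -> miss, prune

Summary -> nodes [0, 9, 19, 7, 3, 10, 1, 16, 17]; box-tests=9; leaf-entries=2; first=P3

== RESULT ==
3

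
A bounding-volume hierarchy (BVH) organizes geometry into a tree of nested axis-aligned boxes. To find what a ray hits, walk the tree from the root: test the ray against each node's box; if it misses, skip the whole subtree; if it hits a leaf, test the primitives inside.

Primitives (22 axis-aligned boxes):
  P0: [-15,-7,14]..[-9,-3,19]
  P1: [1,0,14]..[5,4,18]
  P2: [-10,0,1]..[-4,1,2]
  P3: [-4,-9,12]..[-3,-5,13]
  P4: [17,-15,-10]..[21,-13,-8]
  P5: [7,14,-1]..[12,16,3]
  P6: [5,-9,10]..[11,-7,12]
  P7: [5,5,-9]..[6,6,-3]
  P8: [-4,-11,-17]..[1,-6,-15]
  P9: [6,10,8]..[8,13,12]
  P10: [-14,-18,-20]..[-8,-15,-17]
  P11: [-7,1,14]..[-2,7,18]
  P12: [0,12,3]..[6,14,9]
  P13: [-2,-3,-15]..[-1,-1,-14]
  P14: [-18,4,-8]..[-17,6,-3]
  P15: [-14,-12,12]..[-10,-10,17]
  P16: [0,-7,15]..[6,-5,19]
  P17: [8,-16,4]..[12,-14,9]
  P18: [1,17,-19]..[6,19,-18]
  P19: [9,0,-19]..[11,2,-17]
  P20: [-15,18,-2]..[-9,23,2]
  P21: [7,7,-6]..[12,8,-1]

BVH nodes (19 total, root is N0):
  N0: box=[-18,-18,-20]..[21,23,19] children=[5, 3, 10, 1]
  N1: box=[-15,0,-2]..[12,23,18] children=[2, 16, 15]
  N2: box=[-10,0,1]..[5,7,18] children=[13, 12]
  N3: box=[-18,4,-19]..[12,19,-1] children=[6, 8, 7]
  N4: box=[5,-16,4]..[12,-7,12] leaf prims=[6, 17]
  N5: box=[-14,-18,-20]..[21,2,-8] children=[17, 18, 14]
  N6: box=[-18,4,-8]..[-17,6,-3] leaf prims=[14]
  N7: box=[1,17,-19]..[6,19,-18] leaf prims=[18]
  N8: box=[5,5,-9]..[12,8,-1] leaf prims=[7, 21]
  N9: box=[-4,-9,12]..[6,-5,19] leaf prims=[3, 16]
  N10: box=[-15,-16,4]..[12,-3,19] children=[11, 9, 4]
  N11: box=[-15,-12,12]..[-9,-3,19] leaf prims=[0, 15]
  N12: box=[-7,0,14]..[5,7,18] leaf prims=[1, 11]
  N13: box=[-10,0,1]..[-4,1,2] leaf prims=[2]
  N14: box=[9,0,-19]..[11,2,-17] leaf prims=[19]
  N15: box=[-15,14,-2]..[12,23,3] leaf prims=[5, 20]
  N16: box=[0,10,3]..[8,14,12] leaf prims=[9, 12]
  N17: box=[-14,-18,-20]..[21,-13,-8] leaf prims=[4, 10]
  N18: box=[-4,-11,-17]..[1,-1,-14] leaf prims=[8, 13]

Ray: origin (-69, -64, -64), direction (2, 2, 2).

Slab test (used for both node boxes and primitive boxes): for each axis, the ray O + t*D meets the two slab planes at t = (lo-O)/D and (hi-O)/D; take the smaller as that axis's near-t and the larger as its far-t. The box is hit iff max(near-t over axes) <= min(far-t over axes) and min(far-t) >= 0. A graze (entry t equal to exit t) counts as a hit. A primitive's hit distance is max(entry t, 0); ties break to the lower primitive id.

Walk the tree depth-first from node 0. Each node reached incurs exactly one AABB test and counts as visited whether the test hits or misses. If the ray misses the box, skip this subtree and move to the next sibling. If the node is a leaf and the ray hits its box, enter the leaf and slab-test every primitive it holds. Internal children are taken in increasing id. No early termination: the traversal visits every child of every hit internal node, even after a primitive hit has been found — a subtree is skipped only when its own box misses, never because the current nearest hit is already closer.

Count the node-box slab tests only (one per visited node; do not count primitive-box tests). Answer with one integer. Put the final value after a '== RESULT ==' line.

Traverse from the root:
N0 x:[51/2,45] y:[23,87/2] z:[22,83/2] -> hit [51/2,83/2], descend [1, 3, 5, 10]
  N1 x:[27,81/2] y:[32,87/2] z:[31,41] -> hit [32,81/2], descend [2, 15, 16]
    N2 x:[59/2,37] y:[32,71/2] z:[65/2,41] -> hit [65/2,71/2], descend [12, 13]
      N12 x:[31,37] y:[32,71/2] z:[39,41] -> miss, prune
      N13 x:[59/2,65/2] y:[32,65/2] z:[65/2,33] -> hit [65/2,65/2] leaf, test {P2@t=65/2}
    N15 x:[27,81/2] y:[39,87/2] z:[31,67/2] -> miss, prune
    N16 x:[69/2,77/2] y:[37,39] z:[67/2,38] -> hit [37,38] leaf, test {P9@t=75/2, P12(miss)}
  N3 x:[51/2,81/2] y:[34,83/2] z:[45/2,63/2] -> miss, prune
  N5 x:[55/2,45] y:[23,33] z:[22,28] -> hit [55/2,28], descend [14, 17, 18]
    N14 x:[39,40] y:[32,33] z:[45/2,47/2] -> miss, prune
    N17 x:[55/2,45] y:[23,51/2] z:[22,28] -> miss, prune
    N18 x:[65/2,35] y:[53/2,63/2] z:[47/2,25] -> miss, prune
  N10 x:[27,81/2] y:[24,61/2] z:[34,83/2] -> miss, prune

13 AABB tests over nodes [0, 1, 2, 12, 13, 15, 16, 3, 5, 14, 17, 18, 10]; 2 leaves entered; closest P2.

== RESULT ==
13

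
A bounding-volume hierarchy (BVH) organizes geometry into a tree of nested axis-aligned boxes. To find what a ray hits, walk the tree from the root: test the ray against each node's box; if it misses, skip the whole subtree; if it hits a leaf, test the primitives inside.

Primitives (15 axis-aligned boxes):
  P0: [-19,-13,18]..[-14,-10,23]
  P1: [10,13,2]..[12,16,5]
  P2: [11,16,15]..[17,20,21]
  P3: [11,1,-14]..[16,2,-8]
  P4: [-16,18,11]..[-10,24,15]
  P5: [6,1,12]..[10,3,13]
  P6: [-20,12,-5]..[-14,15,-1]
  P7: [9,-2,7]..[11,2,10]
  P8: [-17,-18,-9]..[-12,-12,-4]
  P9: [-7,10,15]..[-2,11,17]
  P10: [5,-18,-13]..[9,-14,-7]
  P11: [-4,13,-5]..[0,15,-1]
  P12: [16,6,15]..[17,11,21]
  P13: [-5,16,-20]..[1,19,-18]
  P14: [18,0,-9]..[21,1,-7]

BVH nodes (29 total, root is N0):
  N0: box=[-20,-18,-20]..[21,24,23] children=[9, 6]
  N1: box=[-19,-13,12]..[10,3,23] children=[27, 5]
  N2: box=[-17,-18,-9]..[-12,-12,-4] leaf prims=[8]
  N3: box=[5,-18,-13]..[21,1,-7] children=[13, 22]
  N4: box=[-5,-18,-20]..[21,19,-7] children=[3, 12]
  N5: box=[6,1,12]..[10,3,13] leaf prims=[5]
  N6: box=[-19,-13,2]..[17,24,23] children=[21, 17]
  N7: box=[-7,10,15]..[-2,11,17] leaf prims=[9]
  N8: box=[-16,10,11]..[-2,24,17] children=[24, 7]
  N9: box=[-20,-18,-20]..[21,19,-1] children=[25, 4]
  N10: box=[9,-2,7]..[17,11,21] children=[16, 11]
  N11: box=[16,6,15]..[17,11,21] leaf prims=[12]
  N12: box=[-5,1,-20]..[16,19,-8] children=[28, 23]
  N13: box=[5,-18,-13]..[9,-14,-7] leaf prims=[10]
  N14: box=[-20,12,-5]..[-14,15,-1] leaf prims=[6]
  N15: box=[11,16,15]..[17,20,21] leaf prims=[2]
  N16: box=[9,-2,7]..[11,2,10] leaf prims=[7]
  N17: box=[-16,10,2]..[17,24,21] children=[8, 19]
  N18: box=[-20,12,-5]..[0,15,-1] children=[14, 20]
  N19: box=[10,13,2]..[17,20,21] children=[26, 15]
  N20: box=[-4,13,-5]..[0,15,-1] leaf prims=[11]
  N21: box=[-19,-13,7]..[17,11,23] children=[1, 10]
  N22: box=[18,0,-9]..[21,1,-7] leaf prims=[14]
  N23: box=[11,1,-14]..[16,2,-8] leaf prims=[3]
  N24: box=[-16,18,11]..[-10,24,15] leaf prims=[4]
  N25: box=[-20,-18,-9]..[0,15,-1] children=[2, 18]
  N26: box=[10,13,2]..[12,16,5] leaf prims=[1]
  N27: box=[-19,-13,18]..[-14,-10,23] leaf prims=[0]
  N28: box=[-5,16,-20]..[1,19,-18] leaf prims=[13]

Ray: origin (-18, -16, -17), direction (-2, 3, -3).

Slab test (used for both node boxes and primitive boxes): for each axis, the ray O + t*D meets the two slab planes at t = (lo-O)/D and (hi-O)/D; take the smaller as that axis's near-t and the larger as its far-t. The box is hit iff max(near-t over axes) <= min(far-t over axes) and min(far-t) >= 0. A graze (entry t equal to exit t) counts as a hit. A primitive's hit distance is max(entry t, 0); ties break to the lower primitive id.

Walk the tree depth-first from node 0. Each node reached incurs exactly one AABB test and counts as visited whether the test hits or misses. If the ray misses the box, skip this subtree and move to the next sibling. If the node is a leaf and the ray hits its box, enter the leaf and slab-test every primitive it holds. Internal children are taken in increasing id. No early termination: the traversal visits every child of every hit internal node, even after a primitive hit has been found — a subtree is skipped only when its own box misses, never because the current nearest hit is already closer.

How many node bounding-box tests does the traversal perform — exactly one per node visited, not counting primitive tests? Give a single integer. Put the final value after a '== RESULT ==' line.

Walk:
N0 x:[-39/2,1] y:[-2/3,40/3] z:[-40/3,1] -> hit [-2/3,1], descend [6, 9]
  N6 x:[-35/2,1/2] y:[1,40/3] z:[-40/3,-19/3] -> miss, prune
  N9 x:[-39/2,1] y:[-2/3,35/3] z:[-16/3,1] -> hit [-2/3,1], descend [4, 25]
    N4 x:[-39/2,-13/2] y:[-2/3,35/3] z:[-10/3,1] -> miss, prune
    N25 x:[-9,1] y:[-2/3,31/3] z:[-16/3,-8/3] -> miss, prune

order=[0, 6, 9, 4, 25]  |boxes|=5  |leaves|=0  hit=miss

== RESULT ==
5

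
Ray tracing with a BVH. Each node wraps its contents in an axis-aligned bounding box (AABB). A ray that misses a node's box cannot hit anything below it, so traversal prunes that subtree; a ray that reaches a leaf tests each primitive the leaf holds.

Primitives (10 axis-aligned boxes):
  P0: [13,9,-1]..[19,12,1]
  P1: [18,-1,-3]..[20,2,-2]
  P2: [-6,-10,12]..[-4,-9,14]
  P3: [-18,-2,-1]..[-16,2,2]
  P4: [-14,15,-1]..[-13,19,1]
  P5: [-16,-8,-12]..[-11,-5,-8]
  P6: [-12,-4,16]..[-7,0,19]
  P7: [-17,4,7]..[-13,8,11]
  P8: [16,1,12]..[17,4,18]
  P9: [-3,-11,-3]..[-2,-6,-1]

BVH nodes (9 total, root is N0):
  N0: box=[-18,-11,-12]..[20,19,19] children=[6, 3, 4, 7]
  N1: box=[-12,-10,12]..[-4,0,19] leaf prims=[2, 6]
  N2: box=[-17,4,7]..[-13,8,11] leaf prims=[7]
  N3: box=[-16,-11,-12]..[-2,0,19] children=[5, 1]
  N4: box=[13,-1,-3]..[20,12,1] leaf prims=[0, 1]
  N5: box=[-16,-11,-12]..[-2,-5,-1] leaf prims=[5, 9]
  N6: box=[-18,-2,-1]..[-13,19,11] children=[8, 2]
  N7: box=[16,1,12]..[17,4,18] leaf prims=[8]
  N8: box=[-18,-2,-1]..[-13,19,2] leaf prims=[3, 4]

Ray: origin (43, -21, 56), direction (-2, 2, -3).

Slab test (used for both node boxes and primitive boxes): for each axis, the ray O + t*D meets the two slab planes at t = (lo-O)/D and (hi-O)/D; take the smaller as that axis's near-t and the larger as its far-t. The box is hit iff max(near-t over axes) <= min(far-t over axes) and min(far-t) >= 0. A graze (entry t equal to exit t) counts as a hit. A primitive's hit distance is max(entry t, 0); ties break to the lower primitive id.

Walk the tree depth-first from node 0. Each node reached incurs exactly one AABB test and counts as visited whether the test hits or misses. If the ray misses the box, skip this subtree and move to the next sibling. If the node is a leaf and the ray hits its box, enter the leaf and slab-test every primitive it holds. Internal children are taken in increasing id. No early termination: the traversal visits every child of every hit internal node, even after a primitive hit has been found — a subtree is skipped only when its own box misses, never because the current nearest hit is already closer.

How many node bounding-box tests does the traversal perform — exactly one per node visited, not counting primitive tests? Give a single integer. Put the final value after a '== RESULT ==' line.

Trace the traversal:
N0 x:[23/2,61/2] y:[5,20] z:[37/3,68/3] -> hit [37/3,20], descend [3, 4, 6, 7]
  N3 x:[45/2,59/2] y:[5,21/2] z:[37/3,68/3] -> miss, prune
  N4 x:[23/2,15] y:[10,33/2] z:[55/3,59/3] -> miss, prune
  N6 x:[28,61/2] y:[19/2,20] z:[15,19] -> miss, prune
  N7 x:[13,27/2] y:[11,25/2] z:[38/3,44/3] -> miss, prune

5 AABB tests over nodes [0, 3, 4, 6, 7]; 0 leaves entered; closest miss.

== RESULT ==
5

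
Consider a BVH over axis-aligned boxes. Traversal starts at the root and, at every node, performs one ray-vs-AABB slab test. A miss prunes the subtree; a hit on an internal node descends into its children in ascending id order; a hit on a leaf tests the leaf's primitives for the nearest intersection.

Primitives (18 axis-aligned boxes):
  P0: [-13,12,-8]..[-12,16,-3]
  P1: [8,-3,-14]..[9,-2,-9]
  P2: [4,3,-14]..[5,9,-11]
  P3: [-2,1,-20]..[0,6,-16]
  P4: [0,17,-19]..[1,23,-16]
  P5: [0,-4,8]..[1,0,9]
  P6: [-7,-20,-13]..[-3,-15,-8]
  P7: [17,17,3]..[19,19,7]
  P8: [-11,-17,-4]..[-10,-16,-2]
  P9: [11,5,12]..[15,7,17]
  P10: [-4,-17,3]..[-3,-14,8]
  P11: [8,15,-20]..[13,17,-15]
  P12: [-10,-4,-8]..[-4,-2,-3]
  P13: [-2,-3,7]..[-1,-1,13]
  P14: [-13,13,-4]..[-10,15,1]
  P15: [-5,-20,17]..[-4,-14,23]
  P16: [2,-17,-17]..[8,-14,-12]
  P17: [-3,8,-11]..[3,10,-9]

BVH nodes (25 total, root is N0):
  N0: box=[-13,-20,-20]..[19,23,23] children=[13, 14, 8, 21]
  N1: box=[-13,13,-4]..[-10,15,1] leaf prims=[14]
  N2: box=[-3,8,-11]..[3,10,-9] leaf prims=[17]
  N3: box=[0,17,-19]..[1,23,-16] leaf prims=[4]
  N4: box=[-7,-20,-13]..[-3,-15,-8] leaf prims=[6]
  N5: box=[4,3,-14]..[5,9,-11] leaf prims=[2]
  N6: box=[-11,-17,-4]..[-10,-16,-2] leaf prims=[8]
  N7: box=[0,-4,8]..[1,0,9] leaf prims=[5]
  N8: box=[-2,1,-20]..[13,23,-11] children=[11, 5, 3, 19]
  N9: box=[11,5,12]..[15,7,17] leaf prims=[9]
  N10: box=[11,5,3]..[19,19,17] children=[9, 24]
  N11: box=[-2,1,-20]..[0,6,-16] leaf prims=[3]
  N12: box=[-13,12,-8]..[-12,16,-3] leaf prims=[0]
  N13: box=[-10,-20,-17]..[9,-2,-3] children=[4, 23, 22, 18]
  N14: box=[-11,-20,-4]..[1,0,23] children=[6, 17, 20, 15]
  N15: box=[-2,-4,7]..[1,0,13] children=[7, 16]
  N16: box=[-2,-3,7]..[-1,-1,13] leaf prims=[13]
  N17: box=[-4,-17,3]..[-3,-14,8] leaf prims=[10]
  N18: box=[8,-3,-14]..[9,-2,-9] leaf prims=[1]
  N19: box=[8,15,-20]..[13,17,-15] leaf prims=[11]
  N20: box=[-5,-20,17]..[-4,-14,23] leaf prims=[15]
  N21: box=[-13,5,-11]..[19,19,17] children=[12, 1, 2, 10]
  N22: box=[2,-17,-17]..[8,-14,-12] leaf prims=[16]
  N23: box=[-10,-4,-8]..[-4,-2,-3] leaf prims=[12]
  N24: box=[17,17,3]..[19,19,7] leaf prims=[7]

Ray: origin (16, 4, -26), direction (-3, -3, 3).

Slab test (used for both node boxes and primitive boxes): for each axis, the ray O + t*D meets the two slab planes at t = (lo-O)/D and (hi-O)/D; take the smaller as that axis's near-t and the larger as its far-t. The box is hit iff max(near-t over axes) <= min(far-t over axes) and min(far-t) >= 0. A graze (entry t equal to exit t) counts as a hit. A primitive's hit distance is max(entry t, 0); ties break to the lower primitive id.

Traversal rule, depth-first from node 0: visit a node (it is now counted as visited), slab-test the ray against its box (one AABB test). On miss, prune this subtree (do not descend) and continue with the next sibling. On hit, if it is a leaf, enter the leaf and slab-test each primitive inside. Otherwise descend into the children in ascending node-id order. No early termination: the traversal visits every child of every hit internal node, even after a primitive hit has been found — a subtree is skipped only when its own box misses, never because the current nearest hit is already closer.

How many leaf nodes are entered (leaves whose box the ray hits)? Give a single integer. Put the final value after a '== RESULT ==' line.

Walk:
N0 x:[-1,29/3] y:[-19/3,8] z:[2,49/3] -> hit [2,8], descend [8, 13, 14, 21]
  N8 x:[1,6] y:[-19/3,1] z:[2,5] -> miss, prune
  N13 x:[7/3,26/3] y:[2,8] z:[3,23/3] -> hit [3,23/3], descend [4, 18, 22, 23]
    N4 x:[19/3,23/3] y:[19/3,8] z:[13/3,6] -> miss, prune
    N18 x:[7/3,8/3] y:[2,7/3] z:[4,17/3] -> miss, prune
    N22 x:[8/3,14/3] y:[6,7] z:[3,14/3] -> miss, prune
    N23 x:[20/3,26/3] y:[2,8/3] z:[6,23/3] -> miss, prune
  N14 x:[5,9] y:[4/3,8] z:[22/3,49/3] -> hit [22/3,8], descend [6, 15, 17, 20]
    N6 x:[26/3,9] y:[20/3,7] z:[22/3,8] -> miss, prune
    N15 x:[5,6] y:[4/3,8/3] z:[11,13] -> miss, prune
    N17 x:[19/3,20/3] y:[6,7] z:[29/3,34/3] -> miss, prune
    N20 x:[20/3,7] y:[6,8] z:[43/3,49/3] -> miss, prune
  N21 x:[-1,29/3] y:[-5,-1/3] z:[5,43/3] -> miss, prune

order=[0, 8, 13, 4, 18, 22, 23, 14, 6, 15, 17, 20, 21]  |boxes|=13  |leaves|=0  hit=miss

== RESULT ==
0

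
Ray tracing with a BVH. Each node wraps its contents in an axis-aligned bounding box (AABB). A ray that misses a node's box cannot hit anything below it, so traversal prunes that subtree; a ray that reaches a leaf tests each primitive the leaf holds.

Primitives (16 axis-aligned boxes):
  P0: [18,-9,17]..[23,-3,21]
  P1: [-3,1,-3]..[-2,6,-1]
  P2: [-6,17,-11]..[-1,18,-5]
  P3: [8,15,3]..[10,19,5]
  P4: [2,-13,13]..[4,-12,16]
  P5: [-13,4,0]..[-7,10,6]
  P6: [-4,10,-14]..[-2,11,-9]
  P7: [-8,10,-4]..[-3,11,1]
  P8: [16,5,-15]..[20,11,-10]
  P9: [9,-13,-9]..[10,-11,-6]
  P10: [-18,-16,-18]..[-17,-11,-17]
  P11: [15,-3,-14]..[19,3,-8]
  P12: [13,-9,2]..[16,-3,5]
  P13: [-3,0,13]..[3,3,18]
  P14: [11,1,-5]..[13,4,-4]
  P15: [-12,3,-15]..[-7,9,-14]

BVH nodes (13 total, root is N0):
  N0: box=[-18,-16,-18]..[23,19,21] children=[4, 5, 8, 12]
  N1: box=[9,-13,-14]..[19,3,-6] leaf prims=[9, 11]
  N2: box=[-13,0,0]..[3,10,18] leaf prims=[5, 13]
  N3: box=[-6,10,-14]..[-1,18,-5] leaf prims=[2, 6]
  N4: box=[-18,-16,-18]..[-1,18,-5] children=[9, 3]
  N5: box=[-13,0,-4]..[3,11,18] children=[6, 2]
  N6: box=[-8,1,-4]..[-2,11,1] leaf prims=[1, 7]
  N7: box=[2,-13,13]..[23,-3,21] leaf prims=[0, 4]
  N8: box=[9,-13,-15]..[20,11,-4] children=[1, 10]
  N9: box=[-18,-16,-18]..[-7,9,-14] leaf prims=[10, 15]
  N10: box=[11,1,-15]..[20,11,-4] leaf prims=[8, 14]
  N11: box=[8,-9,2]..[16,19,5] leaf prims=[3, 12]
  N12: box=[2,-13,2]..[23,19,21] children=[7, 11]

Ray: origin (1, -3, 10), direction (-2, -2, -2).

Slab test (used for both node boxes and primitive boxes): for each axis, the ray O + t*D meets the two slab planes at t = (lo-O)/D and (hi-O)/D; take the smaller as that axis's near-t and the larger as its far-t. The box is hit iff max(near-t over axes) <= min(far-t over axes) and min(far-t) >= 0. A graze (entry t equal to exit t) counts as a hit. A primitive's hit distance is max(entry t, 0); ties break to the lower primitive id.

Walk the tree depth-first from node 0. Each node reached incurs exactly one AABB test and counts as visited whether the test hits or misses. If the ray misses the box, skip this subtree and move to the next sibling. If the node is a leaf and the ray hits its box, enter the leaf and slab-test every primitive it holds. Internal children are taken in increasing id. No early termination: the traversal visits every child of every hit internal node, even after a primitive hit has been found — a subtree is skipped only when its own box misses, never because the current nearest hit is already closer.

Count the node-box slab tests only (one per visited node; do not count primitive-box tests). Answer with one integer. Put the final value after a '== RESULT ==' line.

Trace the traversal:
N0 x:[-11,19/2] y:[-11,13/2] z:[-11/2,14] -> hit [-11/2,13/2], descend [4, 5, 8, 12]
  N4 x:[1,19/2] y:[-21/2,13/2] z:[15/2,14] -> miss, prune
  N5 x:[-1,7] y:[-7,-3/2] z:[-4,7] -> miss, prune
  N8 x:[-19/2,-4] y:[-7,5] z:[7,25/2] -> miss, prune
  N12 x:[-11,-1/2] y:[-11,5] z:[-11/2,4] -> miss, prune

5 AABB tests over nodes [0, 4, 5, 8, 12]; 0 leaves entered; closest miss.

== RESULT ==
5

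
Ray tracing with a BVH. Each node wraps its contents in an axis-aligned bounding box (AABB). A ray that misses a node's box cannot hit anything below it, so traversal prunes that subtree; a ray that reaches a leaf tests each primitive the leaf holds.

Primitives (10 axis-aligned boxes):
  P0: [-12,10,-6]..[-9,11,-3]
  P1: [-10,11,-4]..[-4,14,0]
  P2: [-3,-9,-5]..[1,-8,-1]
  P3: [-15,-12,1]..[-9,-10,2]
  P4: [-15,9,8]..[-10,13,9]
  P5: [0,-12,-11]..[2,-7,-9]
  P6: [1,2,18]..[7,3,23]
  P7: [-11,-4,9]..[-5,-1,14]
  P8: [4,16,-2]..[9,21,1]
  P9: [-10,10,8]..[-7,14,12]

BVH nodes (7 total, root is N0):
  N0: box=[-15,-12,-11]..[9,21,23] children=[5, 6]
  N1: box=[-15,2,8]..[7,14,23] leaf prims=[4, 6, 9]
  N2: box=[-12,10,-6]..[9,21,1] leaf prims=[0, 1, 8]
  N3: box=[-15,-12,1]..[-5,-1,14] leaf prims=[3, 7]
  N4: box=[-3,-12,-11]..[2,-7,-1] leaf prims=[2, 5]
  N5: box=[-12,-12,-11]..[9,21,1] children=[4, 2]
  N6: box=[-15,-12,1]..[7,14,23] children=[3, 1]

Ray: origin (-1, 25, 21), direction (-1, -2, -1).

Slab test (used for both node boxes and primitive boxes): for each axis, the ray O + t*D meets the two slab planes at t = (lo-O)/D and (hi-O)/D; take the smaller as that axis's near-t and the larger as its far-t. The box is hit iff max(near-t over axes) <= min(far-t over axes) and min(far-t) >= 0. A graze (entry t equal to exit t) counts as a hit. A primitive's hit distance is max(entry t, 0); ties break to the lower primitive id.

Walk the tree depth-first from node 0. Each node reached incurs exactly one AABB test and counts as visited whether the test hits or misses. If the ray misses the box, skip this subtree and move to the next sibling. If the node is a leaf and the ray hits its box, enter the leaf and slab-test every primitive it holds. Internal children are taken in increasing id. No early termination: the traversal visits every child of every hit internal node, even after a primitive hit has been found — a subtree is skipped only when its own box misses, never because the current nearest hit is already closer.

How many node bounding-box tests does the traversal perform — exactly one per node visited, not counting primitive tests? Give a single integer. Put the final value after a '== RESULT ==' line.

Traverse from the root:
N0 x:[-10,14] y:[2,37/2] z:[-2,32] -> hit [2,14], descend [5, 6]
  N5 x:[-10,11] y:[2,37/2] z:[20,32] -> miss, prune
  N6 x:[-8,14] y:[11/2,37/2] z:[-2,20] -> hit [11/2,14], descend [1, 3]
    N1 x:[-8,14] y:[11/2,23/2] z:[-2,13] -> hit [11/2,23/2] leaf, test {P4(miss), P6(miss), P9(miss)}
    N3 x:[4,14] y:[13,37/2] z:[7,20] -> hit [13,14] leaf, test {P3(miss), P7(miss)}

Summary -> nodes [0, 5, 6, 1, 3]; box-tests=5; leaf-entries=2; first=miss

== RESULT ==
5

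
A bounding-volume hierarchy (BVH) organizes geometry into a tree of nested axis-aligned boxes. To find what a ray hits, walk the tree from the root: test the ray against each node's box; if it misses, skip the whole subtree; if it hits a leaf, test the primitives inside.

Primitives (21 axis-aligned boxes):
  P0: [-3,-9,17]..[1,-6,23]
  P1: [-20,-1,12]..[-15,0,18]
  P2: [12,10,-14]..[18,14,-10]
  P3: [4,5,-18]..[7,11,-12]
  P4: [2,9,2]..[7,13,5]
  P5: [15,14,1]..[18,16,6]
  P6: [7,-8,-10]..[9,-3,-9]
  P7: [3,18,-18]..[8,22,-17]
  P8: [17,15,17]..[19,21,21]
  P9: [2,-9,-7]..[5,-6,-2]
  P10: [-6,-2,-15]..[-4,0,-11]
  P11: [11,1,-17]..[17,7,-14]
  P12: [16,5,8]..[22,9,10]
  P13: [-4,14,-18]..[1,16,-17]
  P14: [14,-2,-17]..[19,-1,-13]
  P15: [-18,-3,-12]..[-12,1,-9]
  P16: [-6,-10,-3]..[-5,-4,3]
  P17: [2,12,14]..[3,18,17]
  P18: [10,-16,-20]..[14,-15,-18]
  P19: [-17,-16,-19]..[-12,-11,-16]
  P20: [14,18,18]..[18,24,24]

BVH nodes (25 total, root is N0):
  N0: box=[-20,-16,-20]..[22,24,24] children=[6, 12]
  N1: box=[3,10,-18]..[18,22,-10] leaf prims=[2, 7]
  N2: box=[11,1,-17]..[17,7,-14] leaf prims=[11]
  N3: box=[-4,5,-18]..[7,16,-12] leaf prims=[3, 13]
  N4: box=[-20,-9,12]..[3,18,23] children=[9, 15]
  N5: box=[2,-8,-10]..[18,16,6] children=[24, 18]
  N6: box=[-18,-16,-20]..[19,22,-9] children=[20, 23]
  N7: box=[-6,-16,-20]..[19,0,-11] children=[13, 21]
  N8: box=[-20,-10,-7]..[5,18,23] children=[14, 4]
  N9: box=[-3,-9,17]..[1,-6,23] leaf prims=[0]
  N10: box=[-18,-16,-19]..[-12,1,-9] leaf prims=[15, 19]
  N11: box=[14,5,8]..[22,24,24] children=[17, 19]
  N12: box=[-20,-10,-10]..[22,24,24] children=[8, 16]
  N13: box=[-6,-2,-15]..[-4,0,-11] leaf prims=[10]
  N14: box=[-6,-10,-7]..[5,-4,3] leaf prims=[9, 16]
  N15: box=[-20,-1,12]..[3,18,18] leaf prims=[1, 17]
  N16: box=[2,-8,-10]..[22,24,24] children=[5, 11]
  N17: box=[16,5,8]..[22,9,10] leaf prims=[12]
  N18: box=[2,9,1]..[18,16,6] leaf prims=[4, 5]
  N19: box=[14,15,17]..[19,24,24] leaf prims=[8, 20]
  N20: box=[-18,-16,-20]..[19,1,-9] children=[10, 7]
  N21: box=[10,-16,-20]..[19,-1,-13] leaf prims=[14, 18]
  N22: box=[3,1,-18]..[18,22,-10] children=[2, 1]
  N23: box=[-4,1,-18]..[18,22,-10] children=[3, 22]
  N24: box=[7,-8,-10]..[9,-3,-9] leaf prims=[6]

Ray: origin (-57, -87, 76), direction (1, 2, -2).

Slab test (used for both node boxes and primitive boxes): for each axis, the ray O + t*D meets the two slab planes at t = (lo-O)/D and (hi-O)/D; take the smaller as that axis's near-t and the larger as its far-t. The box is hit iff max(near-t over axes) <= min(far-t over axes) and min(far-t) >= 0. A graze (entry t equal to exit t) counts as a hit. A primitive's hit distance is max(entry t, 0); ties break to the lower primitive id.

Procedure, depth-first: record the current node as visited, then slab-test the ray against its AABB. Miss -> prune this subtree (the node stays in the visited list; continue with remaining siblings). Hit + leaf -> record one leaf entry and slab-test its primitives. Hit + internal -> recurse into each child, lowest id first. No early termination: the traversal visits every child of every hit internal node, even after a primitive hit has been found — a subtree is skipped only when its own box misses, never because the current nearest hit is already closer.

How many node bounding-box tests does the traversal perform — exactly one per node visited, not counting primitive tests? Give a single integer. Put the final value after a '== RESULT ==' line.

Walk:
N0 x:[37,79] y:[71/2,111/2] z:[26,48] -> hit [37,48], descend [6, 12]
  N6 x:[39,76] y:[71/2,109/2] z:[85/2,48] -> hit [85/2,48], descend [20, 23]
    N20 x:[39,76] y:[71/2,44] z:[85/2,48] -> hit [85/2,44], descend [7, 10]
      N7 x:[51,76] y:[71/2,87/2] z:[87/2,48] -> miss, prune
      N10 x:[39,45] y:[71/2,44] z:[85/2,95/2] -> hit [85/2,44] leaf, test {P15@t=85/2, P19(miss)}
    N23 x:[53,75] y:[44,109/2] z:[43,47] -> miss, prune
  N12 x:[37,79] y:[77/2,111/2] z:[26,43] -> hit [77/2,43], descend [8, 16]
    N8 x:[37,62] y:[77/2,105/2] z:[53/2,83/2] -> hit [77/2,83/2], descend [4, 14]
      N4 x:[37,60] y:[39,105/2] z:[53/2,32] -> miss, prune
      N14 x:[51,62] y:[77/2,83/2] z:[73/2,83/2] -> miss, prune
    N16 x:[59,79] y:[79/2,111/2] z:[26,43] -> miss, prune

Visited [0, 6, 20, 7, 10, 23, 12, 8, 4, 14, 16]. Tests: 11 box, 1 leaf. Nearest: P15.

== RESULT ==
11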